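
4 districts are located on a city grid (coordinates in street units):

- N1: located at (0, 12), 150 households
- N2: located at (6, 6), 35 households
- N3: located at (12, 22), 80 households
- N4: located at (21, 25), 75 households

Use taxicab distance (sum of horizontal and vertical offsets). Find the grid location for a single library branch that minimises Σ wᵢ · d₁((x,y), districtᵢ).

(6, 12)

Manhattan distance separates: Σwᵢ(|x−xᵢ|+|y−yᵢ|) = Σwᵢ|x−xᵢ| + Σwᵢ|y−yᵢ|, so x and y are optimised independently as 1-D weighted medians.
Total weight W = 340; half = 170.
x-coordinate, sorted with cumulative weight:
  x=0 (N1, w=150) cum 150
  x=6 (N2, w=35) cum 185  ← median
  x=12 (N3, w=80) cum 265
  x=21 (N4, w=75) cum 340
⇒ x* = 6
y-coordinate, sorted with cumulative weight:
  y=6 (N2, w=35) cum 35
  y=12 (N1, w=150) cum 185  ← median
  y=22 (N3, w=80) cum 265
  y=25 (N4, w=75) cum 340
⇒ y* = 12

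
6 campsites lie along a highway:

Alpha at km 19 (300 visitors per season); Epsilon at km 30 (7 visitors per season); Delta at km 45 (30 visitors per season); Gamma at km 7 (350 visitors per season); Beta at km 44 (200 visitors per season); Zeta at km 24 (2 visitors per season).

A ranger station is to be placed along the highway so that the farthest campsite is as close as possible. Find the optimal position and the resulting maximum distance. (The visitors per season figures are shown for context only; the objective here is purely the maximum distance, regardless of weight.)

location 26, max distance 19

The 1-center on a line is the midpoint of the two extreme points: leftmost at 7, rightmost at 45.
Optimal location = (7 + 45)/2 = 26; maximum distance = (45 − 7)/2 = 19.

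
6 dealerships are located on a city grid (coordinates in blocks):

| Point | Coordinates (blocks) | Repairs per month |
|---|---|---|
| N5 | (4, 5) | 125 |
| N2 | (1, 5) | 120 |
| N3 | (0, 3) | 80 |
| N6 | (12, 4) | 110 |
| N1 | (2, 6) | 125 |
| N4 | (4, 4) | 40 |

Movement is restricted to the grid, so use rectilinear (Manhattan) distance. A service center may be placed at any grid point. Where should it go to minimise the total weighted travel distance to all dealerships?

Manhattan distance separates: Σwᵢ(|x−xᵢ|+|y−yᵢ|) = Σwᵢ|x−xᵢ| + Σwᵢ|y−yᵢ|, so x and y are optimised independently as 1-D weighted medians.
Total weight W = 600; half = 300.
x-coordinate, sorted with cumulative weight:
  x=0 (N3, w=80) cum 80
  x=1 (N2, w=120) cum 200
  x=2 (N1, w=125) cum 325  ← median
  x=4 (N5, w=125) cum 450
  x=4 (N4, w=40) cum 490
  x=12 (N6, w=110) cum 600
⇒ x* = 2
y-coordinate, sorted with cumulative weight:
  y=3 (N3, w=80) cum 80
  y=4 (N6, w=110) cum 190
  y=4 (N4, w=40) cum 230
  y=5 (N5, w=125) cum 355  ← median
  y=5 (N2, w=120) cum 475
  y=6 (N1, w=125) cum 600
⇒ y* = 5

(2, 5)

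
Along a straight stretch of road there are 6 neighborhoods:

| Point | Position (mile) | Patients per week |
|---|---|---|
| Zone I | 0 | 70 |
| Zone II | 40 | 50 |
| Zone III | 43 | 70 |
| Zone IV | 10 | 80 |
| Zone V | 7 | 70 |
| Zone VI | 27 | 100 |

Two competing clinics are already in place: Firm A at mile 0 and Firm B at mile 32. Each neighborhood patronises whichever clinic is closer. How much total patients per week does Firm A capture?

The indifferent point is the midpoint (0+32)/2 = 16; neighborhoods left of it (closer to Firm A at 0) go to Firm A, those right go to Firm B.
  Zone I at 0 (w=70) → Firm A
  Zone V at 7 (w=70) → Firm A
  Zone IV at 10 (w=80) → Firm A
  Zone VI at 27 (w=100) → Firm B
  Zone II at 40 (w=50) → Firm B
  Zone III at 43 (w=70) → Firm B
Firm A captures 220; Firm B captures 220.

220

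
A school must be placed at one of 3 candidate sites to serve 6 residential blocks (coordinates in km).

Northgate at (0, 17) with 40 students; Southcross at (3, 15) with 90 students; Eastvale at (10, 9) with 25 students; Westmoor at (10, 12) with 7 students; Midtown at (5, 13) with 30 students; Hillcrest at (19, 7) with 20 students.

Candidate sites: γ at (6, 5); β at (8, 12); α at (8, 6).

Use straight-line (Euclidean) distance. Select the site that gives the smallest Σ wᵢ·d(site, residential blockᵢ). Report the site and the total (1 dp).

Total weighted distance at each candidate:
  γ (6, 5): total = 2179.1
  β (8, 12): total = 1342.8
  α (8, 6): total = 2054.5
Minimum is at β with total 1342.8 km.

β, total 1342.8 km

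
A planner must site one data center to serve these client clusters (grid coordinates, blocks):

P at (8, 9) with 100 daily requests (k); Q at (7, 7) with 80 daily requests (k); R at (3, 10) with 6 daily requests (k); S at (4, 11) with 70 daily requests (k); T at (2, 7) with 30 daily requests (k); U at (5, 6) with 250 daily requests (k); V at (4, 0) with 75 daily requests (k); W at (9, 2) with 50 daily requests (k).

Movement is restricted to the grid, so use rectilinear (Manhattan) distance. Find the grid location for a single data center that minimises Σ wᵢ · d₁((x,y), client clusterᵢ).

Manhattan distance separates: Σwᵢ(|x−xᵢ|+|y−yᵢ|) = Σwᵢ|x−xᵢ| + Σwᵢ|y−yᵢ|, so x and y are optimised independently as 1-D weighted medians.
Total weight W = 661; half = 330.5.
x-coordinate, sorted with cumulative weight:
  x=2 (T, w=30) cum 30
  x=3 (R, w=6) cum 36
  x=4 (S, w=70) cum 106
  x=4 (V, w=75) cum 181
  x=5 (U, w=250) cum 431  ← median
  x=7 (Q, w=80) cum 511
  x=8 (P, w=100) cum 611
  x=9 (W, w=50) cum 661
⇒ x* = 5
y-coordinate, sorted with cumulative weight:
  y=0 (V, w=75) cum 75
  y=2 (W, w=50) cum 125
  y=6 (U, w=250) cum 375  ← median
  y=7 (Q, w=80) cum 455
  y=7 (T, w=30) cum 485
  y=9 (P, w=100) cum 585
  y=10 (R, w=6) cum 591
  y=11 (S, w=70) cum 661
⇒ y* = 6

(5, 6)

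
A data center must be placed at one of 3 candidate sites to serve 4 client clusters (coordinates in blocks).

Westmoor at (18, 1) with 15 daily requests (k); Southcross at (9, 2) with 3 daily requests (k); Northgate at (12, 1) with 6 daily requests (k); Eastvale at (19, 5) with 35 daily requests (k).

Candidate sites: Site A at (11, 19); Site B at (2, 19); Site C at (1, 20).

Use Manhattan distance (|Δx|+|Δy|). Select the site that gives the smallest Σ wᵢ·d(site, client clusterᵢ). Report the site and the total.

Site A, total 1316 blocks

Total weighted distance at each candidate:
  Site A (11, 19): total = 1316
  Site B (2, 19): total = 1835
  Site C (1, 20): total = 1953
Minimum is at Site A with total 1316 blocks.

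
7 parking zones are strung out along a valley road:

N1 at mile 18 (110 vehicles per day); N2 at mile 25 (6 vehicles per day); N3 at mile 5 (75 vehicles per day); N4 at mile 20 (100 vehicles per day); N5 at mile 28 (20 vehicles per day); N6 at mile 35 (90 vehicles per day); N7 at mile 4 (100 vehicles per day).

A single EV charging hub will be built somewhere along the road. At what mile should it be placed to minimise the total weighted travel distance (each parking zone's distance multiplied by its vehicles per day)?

For a sum of weighted absolute distances on a line, the optimum is the weighted median (not the mean). Total weight W = 501; half-weight = 250.5.
Sort by position and accumulate weight:
  mile 4 (N7, w=100) → cum 100
  mile 5 (N3, w=75) → cum 175
  mile 18 (N1, w=110) → cum 285  ≥ 250.5 → median here
  mile 20 (N4, w=100) → cum 385
  mile 25 (N2, w=6) → cum 391
  mile 28 (N5, w=20) → cum 411
  mile 35 (N6, w=90) → cum 501
Optimal location: mile 18.

x = 18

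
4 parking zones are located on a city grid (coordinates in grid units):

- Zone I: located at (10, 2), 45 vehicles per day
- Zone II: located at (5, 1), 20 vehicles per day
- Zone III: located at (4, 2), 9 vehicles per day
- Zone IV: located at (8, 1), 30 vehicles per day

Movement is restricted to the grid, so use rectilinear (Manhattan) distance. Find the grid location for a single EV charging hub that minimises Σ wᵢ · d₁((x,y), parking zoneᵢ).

(8, 2)

Manhattan distance separates: Σwᵢ(|x−xᵢ|+|y−yᵢ|) = Σwᵢ|x−xᵢ| + Σwᵢ|y−yᵢ|, so x and y are optimised independently as 1-D weighted medians.
Total weight W = 104; half = 52.
x-coordinate, sorted with cumulative weight:
  x=4 (Zone III, w=9) cum 9
  x=5 (Zone II, w=20) cum 29
  x=8 (Zone IV, w=30) cum 59  ← median
  x=10 (Zone I, w=45) cum 104
⇒ x* = 8
y-coordinate, sorted with cumulative weight:
  y=1 (Zone II, w=20) cum 20
  y=1 (Zone IV, w=30) cum 50
  y=2 (Zone I, w=45) cum 95  ← median
  y=2 (Zone III, w=9) cum 104
⇒ y* = 2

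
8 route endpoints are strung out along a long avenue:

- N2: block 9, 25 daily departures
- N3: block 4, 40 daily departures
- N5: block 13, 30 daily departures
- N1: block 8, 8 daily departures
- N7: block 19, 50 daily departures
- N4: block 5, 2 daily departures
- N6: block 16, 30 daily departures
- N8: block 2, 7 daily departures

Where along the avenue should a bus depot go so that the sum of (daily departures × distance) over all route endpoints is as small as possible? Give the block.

x = 13

For a sum of weighted absolute distances on a line, the optimum is the weighted median (not the mean). Total weight W = 192; half-weight = 96.
Sort by position and accumulate weight:
  block 2 (N8, w=7) → cum 7
  block 4 (N3, w=40) → cum 47
  block 5 (N4, w=2) → cum 49
  block 8 (N1, w=8) → cum 57
  block 9 (N2, w=25) → cum 82
  block 13 (N5, w=30) → cum 112  ≥ 96 → median here
  block 16 (N6, w=30) → cum 142
  block 19 (N7, w=50) → cum 192
Optimal location: block 13.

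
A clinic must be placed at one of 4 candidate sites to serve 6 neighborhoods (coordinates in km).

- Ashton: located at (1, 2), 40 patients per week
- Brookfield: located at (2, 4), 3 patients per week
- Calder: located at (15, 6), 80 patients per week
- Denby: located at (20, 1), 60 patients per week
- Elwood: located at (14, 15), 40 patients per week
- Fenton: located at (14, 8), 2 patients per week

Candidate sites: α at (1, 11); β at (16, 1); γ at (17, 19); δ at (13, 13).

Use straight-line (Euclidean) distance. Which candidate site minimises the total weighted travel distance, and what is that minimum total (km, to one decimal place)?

β, total 1872.5 km

Total weighted distance at each candidate:
  α (1, 11): total = 3429.5
  β (16, 1): total = 1872.5
  γ (17, 19): total = 3367.4
  δ (13, 13): total = 2209.4
Minimum is at β with total 1872.5 km.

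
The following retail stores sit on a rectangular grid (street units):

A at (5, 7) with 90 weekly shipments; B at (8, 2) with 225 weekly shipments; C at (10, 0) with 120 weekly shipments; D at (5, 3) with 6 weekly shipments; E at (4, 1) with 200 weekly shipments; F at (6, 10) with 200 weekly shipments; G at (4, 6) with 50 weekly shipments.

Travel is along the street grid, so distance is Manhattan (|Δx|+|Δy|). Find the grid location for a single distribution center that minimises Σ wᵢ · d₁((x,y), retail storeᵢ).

Manhattan distance separates: Σwᵢ(|x−xᵢ|+|y−yᵢ|) = Σwᵢ|x−xᵢ| + Σwᵢ|y−yᵢ|, so x and y are optimised independently as 1-D weighted medians.
Total weight W = 891; half = 445.5.
x-coordinate, sorted with cumulative weight:
  x=4 (E, w=200) cum 200
  x=4 (G, w=50) cum 250
  x=5 (A, w=90) cum 340
  x=5 (D, w=6) cum 346
  x=6 (F, w=200) cum 546  ← median
  x=8 (B, w=225) cum 771
  x=10 (C, w=120) cum 891
⇒ x* = 6
y-coordinate, sorted with cumulative weight:
  y=0 (C, w=120) cum 120
  y=1 (E, w=200) cum 320
  y=2 (B, w=225) cum 545  ← median
  y=3 (D, w=6) cum 551
  y=6 (G, w=50) cum 601
  y=7 (A, w=90) cum 691
  y=10 (F, w=200) cum 891
⇒ y* = 2

(6, 2)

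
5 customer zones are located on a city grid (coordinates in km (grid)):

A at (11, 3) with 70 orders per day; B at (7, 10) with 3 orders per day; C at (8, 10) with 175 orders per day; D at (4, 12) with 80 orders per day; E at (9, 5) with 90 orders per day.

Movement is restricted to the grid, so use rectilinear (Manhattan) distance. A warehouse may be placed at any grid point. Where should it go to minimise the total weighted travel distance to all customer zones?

Manhattan distance separates: Σwᵢ(|x−xᵢ|+|y−yᵢ|) = Σwᵢ|x−xᵢ| + Σwᵢ|y−yᵢ|, so x and y are optimised independently as 1-D weighted medians.
Total weight W = 418; half = 209.
x-coordinate, sorted with cumulative weight:
  x=4 (D, w=80) cum 80
  x=7 (B, w=3) cum 83
  x=8 (C, w=175) cum 258  ← median
  x=9 (E, w=90) cum 348
  x=11 (A, w=70) cum 418
⇒ x* = 8
y-coordinate, sorted with cumulative weight:
  y=3 (A, w=70) cum 70
  y=5 (E, w=90) cum 160
  y=10 (B, w=3) cum 163
  y=10 (C, w=175) cum 338  ← median
  y=12 (D, w=80) cum 418
⇒ y* = 10

(8, 10)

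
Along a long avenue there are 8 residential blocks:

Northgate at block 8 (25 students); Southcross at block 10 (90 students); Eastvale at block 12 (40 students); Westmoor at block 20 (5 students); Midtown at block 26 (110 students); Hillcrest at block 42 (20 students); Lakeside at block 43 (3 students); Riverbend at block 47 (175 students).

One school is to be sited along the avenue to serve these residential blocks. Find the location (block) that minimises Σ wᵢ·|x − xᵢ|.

For a sum of weighted absolute distances on a line, the optimum is the weighted median (not the mean). Total weight W = 468; half-weight = 234.
Sort by position and accumulate weight:
  block 8 (Northgate, w=25) → cum 25
  block 10 (Southcross, w=90) → cum 115
  block 12 (Eastvale, w=40) → cum 155
  block 20 (Westmoor, w=5) → cum 160
  block 26 (Midtown, w=110) → cum 270  ≥ 234 → median here
  block 42 (Hillcrest, w=20) → cum 290
  block 43 (Lakeside, w=3) → cum 293
  block 47 (Riverbend, w=175) → cum 468
Optimal location: block 26.

x = 26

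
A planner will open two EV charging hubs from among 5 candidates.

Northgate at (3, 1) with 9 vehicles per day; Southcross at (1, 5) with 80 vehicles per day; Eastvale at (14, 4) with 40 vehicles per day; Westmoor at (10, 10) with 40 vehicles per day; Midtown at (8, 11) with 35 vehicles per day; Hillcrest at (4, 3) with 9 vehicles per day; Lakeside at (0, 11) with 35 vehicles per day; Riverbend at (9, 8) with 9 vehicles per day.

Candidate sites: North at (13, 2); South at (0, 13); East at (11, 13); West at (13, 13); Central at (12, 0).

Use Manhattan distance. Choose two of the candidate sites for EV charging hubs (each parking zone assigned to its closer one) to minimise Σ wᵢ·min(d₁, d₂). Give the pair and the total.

Evaluate every pair (each demand assigned to the nearer of the two):
  {South, East}: total = 1929
  {North, South}: total = 1979
  {South, West}: total = 2017
  {South, Central}: total = 2148
  {North, East}: total = 2362
  {East, Central}: total = 2562
  {North, West}: total = 2600
  {West, Central}: total = 2800
  {East, West}: total = 3026
  {North, Central}: total = 3290
Best pair: {South, East} with total 1929.

{South, East}, total 1929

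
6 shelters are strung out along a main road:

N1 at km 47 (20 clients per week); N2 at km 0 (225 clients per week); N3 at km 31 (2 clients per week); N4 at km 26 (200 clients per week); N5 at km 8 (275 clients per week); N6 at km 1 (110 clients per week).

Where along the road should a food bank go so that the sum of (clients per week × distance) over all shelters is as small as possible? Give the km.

x = 8

For a sum of weighted absolute distances on a line, the optimum is the weighted median (not the mean). Total weight W = 832; half-weight = 416.
Sort by position and accumulate weight:
  km 0 (N2, w=225) → cum 225
  km 1 (N6, w=110) → cum 335
  km 8 (N5, w=275) → cum 610  ≥ 416 → median here
  km 26 (N4, w=200) → cum 810
  km 31 (N3, w=2) → cum 812
  km 47 (N1, w=20) → cum 832
Optimal location: km 8.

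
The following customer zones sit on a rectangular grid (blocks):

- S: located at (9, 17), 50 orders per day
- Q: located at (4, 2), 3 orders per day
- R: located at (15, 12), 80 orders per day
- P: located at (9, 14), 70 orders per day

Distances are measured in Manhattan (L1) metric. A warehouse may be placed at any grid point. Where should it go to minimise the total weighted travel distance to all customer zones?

(9, 14)

Manhattan distance separates: Σwᵢ(|x−xᵢ|+|y−yᵢ|) = Σwᵢ|x−xᵢ| + Σwᵢ|y−yᵢ|, so x and y are optimised independently as 1-D weighted medians.
Total weight W = 203; half = 101.5.
x-coordinate, sorted with cumulative weight:
  x=4 (Q, w=3) cum 3
  x=9 (S, w=50) cum 53
  x=9 (P, w=70) cum 123  ← median
  x=15 (R, w=80) cum 203
⇒ x* = 9
y-coordinate, sorted with cumulative weight:
  y=2 (Q, w=3) cum 3
  y=12 (R, w=80) cum 83
  y=14 (P, w=70) cum 153  ← median
  y=17 (S, w=50) cum 203
⇒ y* = 14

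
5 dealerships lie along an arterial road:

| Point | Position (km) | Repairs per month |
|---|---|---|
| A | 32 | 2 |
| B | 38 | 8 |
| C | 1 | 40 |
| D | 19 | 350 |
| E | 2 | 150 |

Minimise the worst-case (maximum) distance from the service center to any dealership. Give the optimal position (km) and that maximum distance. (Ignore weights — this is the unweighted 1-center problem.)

location 19.5, max distance 18.5

The 1-center on a line is the midpoint of the two extreme points: leftmost at 1, rightmost at 38.
Optimal location = (1 + 38)/2 = 19.5; maximum distance = (38 − 1)/2 = 18.5.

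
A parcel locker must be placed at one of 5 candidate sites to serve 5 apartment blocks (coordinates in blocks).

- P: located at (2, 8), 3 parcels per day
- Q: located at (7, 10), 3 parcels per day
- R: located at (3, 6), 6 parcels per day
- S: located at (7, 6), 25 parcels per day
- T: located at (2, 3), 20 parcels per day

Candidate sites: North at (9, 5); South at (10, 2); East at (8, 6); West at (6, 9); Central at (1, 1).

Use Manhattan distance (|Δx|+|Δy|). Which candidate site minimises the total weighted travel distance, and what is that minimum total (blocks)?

East, total 274 blocks

Total weighted distance at each candidate:
  North (9, 5): total = 348
  South (10, 2): total = 496
  East (8, 6): total = 274
  West (6, 9): total = 357
  Central (1, 1): total = 446
Minimum is at East with total 274 blocks.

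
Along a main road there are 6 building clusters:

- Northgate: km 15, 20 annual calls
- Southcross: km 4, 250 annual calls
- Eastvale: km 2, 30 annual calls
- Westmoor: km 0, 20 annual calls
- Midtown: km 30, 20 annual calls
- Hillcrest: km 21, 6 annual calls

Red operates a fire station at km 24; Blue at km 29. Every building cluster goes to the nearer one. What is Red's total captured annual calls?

The indifferent point is the midpoint (24+29)/2 = 26.5; building clusters left of it (closer to Red at 24) go to Red, those right go to Blue.
  Westmoor at 0 (w=20) → Red
  Eastvale at 2 (w=30) → Red
  Southcross at 4 (w=250) → Red
  Northgate at 15 (w=20) → Red
  Hillcrest at 21 (w=6) → Red
  Midtown at 30 (w=20) → Blue
Red captures 326; Blue captures 20.

326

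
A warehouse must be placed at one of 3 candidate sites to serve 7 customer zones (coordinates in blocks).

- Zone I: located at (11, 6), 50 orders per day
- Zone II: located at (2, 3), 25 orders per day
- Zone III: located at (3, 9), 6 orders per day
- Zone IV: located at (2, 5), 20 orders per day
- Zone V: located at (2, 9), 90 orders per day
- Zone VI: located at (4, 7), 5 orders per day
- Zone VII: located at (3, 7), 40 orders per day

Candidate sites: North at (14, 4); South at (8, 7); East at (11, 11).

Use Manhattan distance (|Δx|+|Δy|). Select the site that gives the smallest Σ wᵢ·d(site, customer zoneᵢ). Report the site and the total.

Total weighted distance at each candidate:
  North (14, 4): total = 3086
  South (8, 7): total = 1592
  East (11, 11): total = 2560
Minimum is at South with total 1592 blocks.

South, total 1592 blocks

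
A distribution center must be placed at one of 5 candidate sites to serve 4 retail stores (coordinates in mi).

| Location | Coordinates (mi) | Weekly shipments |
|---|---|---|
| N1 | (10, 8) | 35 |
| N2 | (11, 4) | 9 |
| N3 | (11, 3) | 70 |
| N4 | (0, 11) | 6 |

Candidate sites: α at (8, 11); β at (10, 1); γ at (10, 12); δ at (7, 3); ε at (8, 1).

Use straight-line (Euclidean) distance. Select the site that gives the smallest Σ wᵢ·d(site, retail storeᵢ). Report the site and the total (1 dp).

Total weighted distance at each candidate:
  α (8, 11): total = 840.8
  β (10, 1): total = 514.8
  γ (10, 12): total = 906.7
  δ (7, 3): total = 585.0
  ε (8, 1): total = 622.2
Minimum is at β with total 514.8 mi.

β, total 514.8 mi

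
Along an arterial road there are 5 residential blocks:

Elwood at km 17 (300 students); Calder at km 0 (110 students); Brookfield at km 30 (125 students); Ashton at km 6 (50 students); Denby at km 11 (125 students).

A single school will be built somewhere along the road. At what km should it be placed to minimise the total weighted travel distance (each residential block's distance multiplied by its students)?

For a sum of weighted absolute distances on a line, the optimum is the weighted median (not the mean). Total weight W = 710; half-weight = 355.
Sort by position and accumulate weight:
  km 0 (Calder, w=110) → cum 110
  km 6 (Ashton, w=50) → cum 160
  km 11 (Denby, w=125) → cum 285
  km 17 (Elwood, w=300) → cum 585  ≥ 355 → median here
  km 30 (Brookfield, w=125) → cum 710
Optimal location: km 17.

x = 17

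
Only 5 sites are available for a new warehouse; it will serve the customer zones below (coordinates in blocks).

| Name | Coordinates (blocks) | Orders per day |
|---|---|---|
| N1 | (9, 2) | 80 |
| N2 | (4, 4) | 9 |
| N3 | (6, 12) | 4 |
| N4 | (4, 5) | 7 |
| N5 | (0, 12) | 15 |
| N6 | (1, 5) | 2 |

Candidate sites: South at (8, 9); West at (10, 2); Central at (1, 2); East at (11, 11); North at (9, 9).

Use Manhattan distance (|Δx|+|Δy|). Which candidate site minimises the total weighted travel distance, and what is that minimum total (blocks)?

Total weighted distance at each candidate:
  South (8, 9): total = 984
  West (10, 2): total = 595
  Central (1, 2): total = 958
  East (11, 11): total = 1333
  North (9, 9): total = 941
Minimum is at West with total 595 blocks.

West, total 595 blocks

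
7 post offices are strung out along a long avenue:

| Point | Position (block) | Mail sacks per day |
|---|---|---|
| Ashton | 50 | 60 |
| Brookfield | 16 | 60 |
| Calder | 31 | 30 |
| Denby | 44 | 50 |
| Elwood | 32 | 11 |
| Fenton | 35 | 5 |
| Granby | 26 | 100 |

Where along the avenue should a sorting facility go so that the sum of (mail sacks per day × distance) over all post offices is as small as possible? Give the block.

x = 26

For a sum of weighted absolute distances on a line, the optimum is the weighted median (not the mean). Total weight W = 316; half-weight = 158.
Sort by position and accumulate weight:
  block 16 (Brookfield, w=60) → cum 60
  block 26 (Granby, w=100) → cum 160  ≥ 158 → median here
  block 31 (Calder, w=30) → cum 190
  block 32 (Elwood, w=11) → cum 201
  block 35 (Fenton, w=5) → cum 206
  block 44 (Denby, w=50) → cum 256
  block 50 (Ashton, w=60) → cum 316
Optimal location: block 26.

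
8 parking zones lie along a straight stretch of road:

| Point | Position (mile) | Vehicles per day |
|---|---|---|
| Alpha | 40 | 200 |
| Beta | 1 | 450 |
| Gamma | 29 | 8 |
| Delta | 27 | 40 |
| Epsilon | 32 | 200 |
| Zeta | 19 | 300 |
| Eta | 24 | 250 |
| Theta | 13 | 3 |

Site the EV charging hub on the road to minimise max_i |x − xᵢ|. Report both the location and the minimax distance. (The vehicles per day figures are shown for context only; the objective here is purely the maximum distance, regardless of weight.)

location 20.5, max distance 19.5

The 1-center on a line is the midpoint of the two extreme points: leftmost at 1, rightmost at 40.
Optimal location = (1 + 40)/2 = 20.5; maximum distance = (40 − 1)/2 = 19.5.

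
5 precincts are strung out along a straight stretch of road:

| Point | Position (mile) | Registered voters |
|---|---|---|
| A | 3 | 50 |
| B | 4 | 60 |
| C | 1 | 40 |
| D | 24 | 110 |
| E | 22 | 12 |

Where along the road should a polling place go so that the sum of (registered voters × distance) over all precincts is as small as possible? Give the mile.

For a sum of weighted absolute distances on a line, the optimum is the weighted median (not the mean). Total weight W = 272; half-weight = 136.
Sort by position and accumulate weight:
  mile 1 (C, w=40) → cum 40
  mile 3 (A, w=50) → cum 90
  mile 4 (B, w=60) → cum 150  ≥ 136 → median here
  mile 22 (E, w=12) → cum 162
  mile 24 (D, w=110) → cum 272
Optimal location: mile 4.

x = 4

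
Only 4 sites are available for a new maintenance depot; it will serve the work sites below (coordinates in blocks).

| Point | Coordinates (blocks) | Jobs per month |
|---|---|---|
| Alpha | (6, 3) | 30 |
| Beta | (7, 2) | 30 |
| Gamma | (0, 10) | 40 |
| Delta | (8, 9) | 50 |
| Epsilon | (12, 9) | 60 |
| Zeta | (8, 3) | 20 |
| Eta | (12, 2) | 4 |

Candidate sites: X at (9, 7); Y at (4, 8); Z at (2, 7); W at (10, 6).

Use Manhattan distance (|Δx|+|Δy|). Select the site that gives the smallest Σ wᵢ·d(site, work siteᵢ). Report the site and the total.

X, total 1482 blocks

Total weighted distance at each candidate:
  X (9, 7): total = 1482
  Y (4, 8): total = 1746
  Z (2, 7): total = 2120
  W (10, 6): total = 1654
Minimum is at X with total 1482 blocks.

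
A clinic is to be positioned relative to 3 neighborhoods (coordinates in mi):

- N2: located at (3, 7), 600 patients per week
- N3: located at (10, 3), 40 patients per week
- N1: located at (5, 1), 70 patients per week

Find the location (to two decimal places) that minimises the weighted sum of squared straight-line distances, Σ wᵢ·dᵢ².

The minimiser of Σwᵢ‖p−pᵢ‖² is the weighted centroid p* = (Σwᵢpᵢ)/(Σwᵢ).
Σwᵢ = 710.
Σwᵢxᵢ = 600·3 + 40·10 + 70·5 = 2550.
Σwᵢyᵢ = 600·7 + 40·3 + 70·1 = 4390.
x* = 2550/710 = 3.59, y* = 4390/710 = 6.18.

(3.59, 6.18)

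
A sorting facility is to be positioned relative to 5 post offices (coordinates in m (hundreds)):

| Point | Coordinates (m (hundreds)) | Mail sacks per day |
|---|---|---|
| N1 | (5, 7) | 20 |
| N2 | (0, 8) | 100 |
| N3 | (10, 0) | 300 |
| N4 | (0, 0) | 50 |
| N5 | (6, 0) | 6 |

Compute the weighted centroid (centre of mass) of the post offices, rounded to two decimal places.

(6.59, 1.97)

The minimiser of Σwᵢ‖p−pᵢ‖² is the weighted centroid p* = (Σwᵢpᵢ)/(Σwᵢ).
Σwᵢ = 476.
Σwᵢxᵢ = 20·5 + 100·0 + 300·10 + 50·0 + 6·6 = 3136.
Σwᵢyᵢ = 20·7 + 100·8 + 300·0 + 50·0 + 6·0 = 940.
x* = 3136/476 = 6.59, y* = 940/476 = 1.97.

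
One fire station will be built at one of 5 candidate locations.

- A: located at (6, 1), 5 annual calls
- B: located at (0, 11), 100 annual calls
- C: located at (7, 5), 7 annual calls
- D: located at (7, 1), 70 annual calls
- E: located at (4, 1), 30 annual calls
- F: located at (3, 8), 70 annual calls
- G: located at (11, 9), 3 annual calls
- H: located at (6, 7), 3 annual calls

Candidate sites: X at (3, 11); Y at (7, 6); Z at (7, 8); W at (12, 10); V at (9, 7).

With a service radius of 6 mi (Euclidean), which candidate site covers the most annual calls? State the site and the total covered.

Y, covering 188

Coverage radius r = 6 mi; a point is covered iff (Δx)²+(Δy)² ≤ 6² = 36.
  X (3, 11): covers {B, F, H} → 173
  Y (7, 6): covers {A, C, D, E, F, G, H} → 188
  Z (7, 8): covers {C, F, G, H} → 83
  W (12, 10): covers {G} → 3
  V (9, 7): covers {C, G, H} → 13
Maximum coverage at Y: 188 annual calls.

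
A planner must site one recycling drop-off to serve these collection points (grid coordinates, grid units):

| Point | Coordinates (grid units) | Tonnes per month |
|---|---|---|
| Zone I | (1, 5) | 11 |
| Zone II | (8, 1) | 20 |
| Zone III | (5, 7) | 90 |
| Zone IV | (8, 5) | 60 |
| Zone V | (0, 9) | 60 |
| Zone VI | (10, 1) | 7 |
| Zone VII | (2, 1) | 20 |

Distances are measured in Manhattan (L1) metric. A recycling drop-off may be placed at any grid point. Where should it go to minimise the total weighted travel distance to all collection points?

(5, 7)

Manhattan distance separates: Σwᵢ(|x−xᵢ|+|y−yᵢ|) = Σwᵢ|x−xᵢ| + Σwᵢ|y−yᵢ|, so x and y are optimised independently as 1-D weighted medians.
Total weight W = 268; half = 134.
x-coordinate, sorted with cumulative weight:
  x=0 (Zone V, w=60) cum 60
  x=1 (Zone I, w=11) cum 71
  x=2 (Zone VII, w=20) cum 91
  x=5 (Zone III, w=90) cum 181  ← median
  x=8 (Zone II, w=20) cum 201
  x=8 (Zone IV, w=60) cum 261
  x=10 (Zone VI, w=7) cum 268
⇒ x* = 5
y-coordinate, sorted with cumulative weight:
  y=1 (Zone II, w=20) cum 20
  y=1 (Zone VI, w=7) cum 27
  y=1 (Zone VII, w=20) cum 47
  y=5 (Zone I, w=11) cum 58
  y=5 (Zone IV, w=60) cum 118
  y=7 (Zone III, w=90) cum 208  ← median
  y=9 (Zone V, w=60) cum 268
⇒ y* = 7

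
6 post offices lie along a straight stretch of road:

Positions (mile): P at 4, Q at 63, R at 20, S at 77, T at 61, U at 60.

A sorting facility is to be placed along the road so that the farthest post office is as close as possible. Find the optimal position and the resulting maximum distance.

location 40.5, max distance 36.5

The 1-center on a line is the midpoint of the two extreme points: leftmost at 4, rightmost at 77.
Optimal location = (4 + 77)/2 = 40.5; maximum distance = (77 − 4)/2 = 36.5.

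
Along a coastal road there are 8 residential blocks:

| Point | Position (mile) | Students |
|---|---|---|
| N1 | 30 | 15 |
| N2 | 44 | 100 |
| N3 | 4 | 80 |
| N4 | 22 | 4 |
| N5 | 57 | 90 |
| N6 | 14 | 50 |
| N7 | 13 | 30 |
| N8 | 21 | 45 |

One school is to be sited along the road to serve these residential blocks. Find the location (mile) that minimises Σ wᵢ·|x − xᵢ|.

x = 22

For a sum of weighted absolute distances on a line, the optimum is the weighted median (not the mean). Total weight W = 414; half-weight = 207.
Sort by position and accumulate weight:
  mile 4 (N3, w=80) → cum 80
  mile 13 (N7, w=30) → cum 110
  mile 14 (N6, w=50) → cum 160
  mile 21 (N8, w=45) → cum 205
  mile 22 (N4, w=4) → cum 209  ≥ 207 → median here
  mile 30 (N1, w=15) → cum 224
  mile 44 (N2, w=100) → cum 324
  mile 57 (N5, w=90) → cum 414
Optimal location: mile 22.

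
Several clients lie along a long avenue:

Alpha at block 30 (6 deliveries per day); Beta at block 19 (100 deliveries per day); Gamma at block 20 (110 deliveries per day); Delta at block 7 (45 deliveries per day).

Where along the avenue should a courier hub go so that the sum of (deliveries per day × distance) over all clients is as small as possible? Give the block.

For a sum of weighted absolute distances on a line, the optimum is the weighted median (not the mean). Total weight W = 261; half-weight = 130.5.
Sort by position and accumulate weight:
  block 7 (Delta, w=45) → cum 45
  block 19 (Beta, w=100) → cum 145  ≥ 130.5 → median here
  block 20 (Gamma, w=110) → cum 255
  block 30 (Alpha, w=6) → cum 261
Optimal location: block 19.

x = 19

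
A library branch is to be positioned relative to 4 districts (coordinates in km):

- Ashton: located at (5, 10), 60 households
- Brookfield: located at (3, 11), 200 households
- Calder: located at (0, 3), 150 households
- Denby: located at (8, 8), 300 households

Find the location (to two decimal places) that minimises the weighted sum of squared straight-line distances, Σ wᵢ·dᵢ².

The minimiser of Σwᵢ‖p−pᵢ‖² is the weighted centroid p* = (Σwᵢpᵢ)/(Σwᵢ).
Σwᵢ = 710.
Σwᵢxᵢ = 60·5 + 200·3 + 150·0 + 300·8 = 3300.
Σwᵢyᵢ = 60·10 + 200·11 + 150·3 + 300·8 = 5650.
x* = 3300/710 = 4.65, y* = 5650/710 = 7.96.

(4.65, 7.96)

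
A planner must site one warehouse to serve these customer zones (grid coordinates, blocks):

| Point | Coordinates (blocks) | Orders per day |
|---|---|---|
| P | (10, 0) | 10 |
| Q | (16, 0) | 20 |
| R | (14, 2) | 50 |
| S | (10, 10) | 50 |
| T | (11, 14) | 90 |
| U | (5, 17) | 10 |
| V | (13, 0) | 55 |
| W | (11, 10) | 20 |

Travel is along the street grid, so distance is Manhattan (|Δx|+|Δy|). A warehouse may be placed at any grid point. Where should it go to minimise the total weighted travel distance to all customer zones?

(11, 10)

Manhattan distance separates: Σwᵢ(|x−xᵢ|+|y−yᵢ|) = Σwᵢ|x−xᵢ| + Σwᵢ|y−yᵢ|, so x and y are optimised independently as 1-D weighted medians.
Total weight W = 305; half = 152.5.
x-coordinate, sorted with cumulative weight:
  x=5 (U, w=10) cum 10
  x=10 (P, w=10) cum 20
  x=10 (S, w=50) cum 70
  x=11 (T, w=90) cum 160  ← median
  x=11 (W, w=20) cum 180
  x=13 (V, w=55) cum 235
  x=14 (R, w=50) cum 285
  x=16 (Q, w=20) cum 305
⇒ x* = 11
y-coordinate, sorted with cumulative weight:
  y=0 (P, w=10) cum 10
  y=0 (Q, w=20) cum 30
  y=0 (V, w=55) cum 85
  y=2 (R, w=50) cum 135
  y=10 (S, w=50) cum 185  ← median
  y=10 (W, w=20) cum 205
  y=14 (T, w=90) cum 295
  y=17 (U, w=10) cum 305
⇒ y* = 10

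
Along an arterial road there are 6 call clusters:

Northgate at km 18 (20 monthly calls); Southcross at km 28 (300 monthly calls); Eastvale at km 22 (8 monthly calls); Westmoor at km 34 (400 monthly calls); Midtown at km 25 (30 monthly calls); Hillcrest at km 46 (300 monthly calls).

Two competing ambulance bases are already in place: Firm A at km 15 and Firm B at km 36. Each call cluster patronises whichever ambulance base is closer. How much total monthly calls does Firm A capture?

58

The indifferent point is the midpoint (15+36)/2 = 25.5; call clusters left of it (closer to Firm A at 15) go to Firm A, those right go to Firm B.
  Northgate at 18 (w=20) → Firm A
  Eastvale at 22 (w=8) → Firm A
  Midtown at 25 (w=30) → Firm A
  Southcross at 28 (w=300) → Firm B
  Westmoor at 34 (w=400) → Firm B
  Hillcrest at 46 (w=300) → Firm B
Firm A captures 58; Firm B captures 1000.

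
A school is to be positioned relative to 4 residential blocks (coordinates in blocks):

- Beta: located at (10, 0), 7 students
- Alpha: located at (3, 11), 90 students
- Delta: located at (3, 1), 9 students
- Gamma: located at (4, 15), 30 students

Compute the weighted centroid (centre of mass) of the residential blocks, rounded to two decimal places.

(3.58, 10.65)

The minimiser of Σwᵢ‖p−pᵢ‖² is the weighted centroid p* = (Σwᵢpᵢ)/(Σwᵢ).
Σwᵢ = 136.
Σwᵢxᵢ = 7·10 + 90·3 + 9·3 + 30·4 = 487.
Σwᵢyᵢ = 7·0 + 90·11 + 9·1 + 30·15 = 1449.
x* = 487/136 = 3.58, y* = 1449/136 = 10.65.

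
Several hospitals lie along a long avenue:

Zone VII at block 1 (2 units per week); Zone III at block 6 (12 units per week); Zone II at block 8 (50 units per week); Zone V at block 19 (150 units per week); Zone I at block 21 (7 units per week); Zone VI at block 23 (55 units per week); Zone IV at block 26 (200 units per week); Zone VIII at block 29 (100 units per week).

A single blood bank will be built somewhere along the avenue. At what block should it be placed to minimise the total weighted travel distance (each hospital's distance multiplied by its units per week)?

For a sum of weighted absolute distances on a line, the optimum is the weighted median (not the mean). Total weight W = 576; half-weight = 288.
Sort by position and accumulate weight:
  block 1 (Zone VII, w=2) → cum 2
  block 6 (Zone III, w=12) → cum 14
  block 8 (Zone II, w=50) → cum 64
  block 19 (Zone V, w=150) → cum 214
  block 21 (Zone I, w=7) → cum 221
  block 23 (Zone VI, w=55) → cum 276
  block 26 (Zone IV, w=200) → cum 476  ≥ 288 → median here
  block 29 (Zone VIII, w=100) → cum 576
Optimal location: block 26.

x = 26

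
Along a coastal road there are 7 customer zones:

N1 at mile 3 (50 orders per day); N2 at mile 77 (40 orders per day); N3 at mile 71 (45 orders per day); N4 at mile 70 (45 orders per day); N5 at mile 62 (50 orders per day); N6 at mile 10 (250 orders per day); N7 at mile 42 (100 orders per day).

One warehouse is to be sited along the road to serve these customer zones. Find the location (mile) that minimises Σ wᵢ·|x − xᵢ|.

x = 10

For a sum of weighted absolute distances on a line, the optimum is the weighted median (not the mean). Total weight W = 580; half-weight = 290.
Sort by position and accumulate weight:
  mile 3 (N1, w=50) → cum 50
  mile 10 (N6, w=250) → cum 300  ≥ 290 → median here
  mile 42 (N7, w=100) → cum 400
  mile 62 (N5, w=50) → cum 450
  mile 70 (N4, w=45) → cum 495
  mile 71 (N3, w=45) → cum 540
  mile 77 (N2, w=40) → cum 580
Optimal location: mile 10.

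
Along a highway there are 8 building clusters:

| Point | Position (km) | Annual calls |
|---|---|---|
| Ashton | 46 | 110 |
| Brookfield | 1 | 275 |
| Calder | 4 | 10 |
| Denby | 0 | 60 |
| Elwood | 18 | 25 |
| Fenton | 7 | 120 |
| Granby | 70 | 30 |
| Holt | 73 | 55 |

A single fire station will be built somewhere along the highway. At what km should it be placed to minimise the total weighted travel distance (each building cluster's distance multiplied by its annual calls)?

For a sum of weighted absolute distances on a line, the optimum is the weighted median (not the mean). Total weight W = 685; half-weight = 342.5.
Sort by position and accumulate weight:
  km 0 (Denby, w=60) → cum 60
  km 1 (Brookfield, w=275) → cum 335
  km 4 (Calder, w=10) → cum 345  ≥ 342.5 → median here
  km 7 (Fenton, w=120) → cum 465
  km 18 (Elwood, w=25) → cum 490
  km 46 (Ashton, w=110) → cum 600
  km 70 (Granby, w=30) → cum 630
  km 73 (Holt, w=55) → cum 685
Optimal location: km 4.

x = 4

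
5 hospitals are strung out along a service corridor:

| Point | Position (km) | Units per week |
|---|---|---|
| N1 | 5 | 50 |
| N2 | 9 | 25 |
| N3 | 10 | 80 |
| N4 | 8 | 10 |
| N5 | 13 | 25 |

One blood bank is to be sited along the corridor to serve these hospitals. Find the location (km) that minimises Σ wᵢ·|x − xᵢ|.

For a sum of weighted absolute distances on a line, the optimum is the weighted median (not the mean). Total weight W = 190; half-weight = 95.
Sort by position and accumulate weight:
  km 5 (N1, w=50) → cum 50
  km 8 (N4, w=10) → cum 60
  km 9 (N2, w=25) → cum 85
  km 10 (N3, w=80) → cum 165  ≥ 95 → median here
  km 13 (N5, w=25) → cum 190
Optimal location: km 10.

x = 10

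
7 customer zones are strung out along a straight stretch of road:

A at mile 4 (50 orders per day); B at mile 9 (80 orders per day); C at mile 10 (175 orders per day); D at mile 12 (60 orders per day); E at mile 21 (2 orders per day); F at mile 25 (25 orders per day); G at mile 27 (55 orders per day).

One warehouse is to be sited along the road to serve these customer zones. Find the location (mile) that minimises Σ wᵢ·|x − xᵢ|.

For a sum of weighted absolute distances on a line, the optimum is the weighted median (not the mean). Total weight W = 447; half-weight = 223.5.
Sort by position and accumulate weight:
  mile 4 (A, w=50) → cum 50
  mile 9 (B, w=80) → cum 130
  mile 10 (C, w=175) → cum 305  ≥ 223.5 → median here
  mile 12 (D, w=60) → cum 365
  mile 21 (E, w=2) → cum 367
  mile 25 (F, w=25) → cum 392
  mile 27 (G, w=55) → cum 447
Optimal location: mile 10.

x = 10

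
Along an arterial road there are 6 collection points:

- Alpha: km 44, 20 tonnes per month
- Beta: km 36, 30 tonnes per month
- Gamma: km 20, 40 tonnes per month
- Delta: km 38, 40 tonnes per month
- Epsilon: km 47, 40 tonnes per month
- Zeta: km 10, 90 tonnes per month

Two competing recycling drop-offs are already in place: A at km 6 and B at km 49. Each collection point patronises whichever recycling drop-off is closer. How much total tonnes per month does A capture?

130

The indifferent point is the midpoint (6+49)/2 = 27.5; collection points left of it (closer to A at 6) go to A, those right go to B.
  Zeta at 10 (w=90) → A
  Gamma at 20 (w=40) → A
  Beta at 36 (w=30) → B
  Delta at 38 (w=40) → B
  Alpha at 44 (w=20) → B
  Epsilon at 47 (w=40) → B
A captures 130; B captures 130.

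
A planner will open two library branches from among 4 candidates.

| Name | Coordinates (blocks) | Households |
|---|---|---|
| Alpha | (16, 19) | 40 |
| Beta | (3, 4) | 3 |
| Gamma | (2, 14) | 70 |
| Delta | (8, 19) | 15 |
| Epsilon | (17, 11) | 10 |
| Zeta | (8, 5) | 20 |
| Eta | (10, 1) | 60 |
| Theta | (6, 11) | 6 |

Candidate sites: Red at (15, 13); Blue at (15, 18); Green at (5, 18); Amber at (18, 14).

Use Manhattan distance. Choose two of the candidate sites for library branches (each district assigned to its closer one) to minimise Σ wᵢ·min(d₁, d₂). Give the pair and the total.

{Red, Green}, total 2286

Evaluate every pair (each demand assigned to the nearer of the two):
  {Red, Green}: total = 2286
  {Blue, Green}: total = 2456
  {Green, Amber}: total = 2546
  {Red, Blue}: total = 2669
  {Red, Amber}: total = 2944
  {Blue, Amber}: total = 3165
Best pair: {Red, Green} with total 2286.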